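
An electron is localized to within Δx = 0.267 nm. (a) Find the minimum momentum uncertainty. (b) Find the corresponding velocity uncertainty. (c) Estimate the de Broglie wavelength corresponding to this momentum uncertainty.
(a) Δp_min = 1.975 × 10^-25 kg·m/s
(b) Δv_min = 216.793 km/s
(c) λ_dB = 3.355 nm

Step-by-step:

(a) From the uncertainty principle:
Δp_min = ℏ/(2Δx) = (1.055e-34 J·s)/(2 × 2.670e-10 m) = 1.975e-25 kg·m/s

(b) The velocity uncertainty:
Δv = Δp/m = (1.975e-25 kg·m/s)/(9.109e-31 kg) = 2.168e+05 m/s = 216.793 km/s

(c) The de Broglie wavelength for this momentum:
λ = h/p = (6.626e-34 J·s)/(1.975e-25 kg·m/s) = 3.355e-09 m = 3.355 nm

Note: The de Broglie wavelength is comparable to the localization size, as expected from wave-particle duality.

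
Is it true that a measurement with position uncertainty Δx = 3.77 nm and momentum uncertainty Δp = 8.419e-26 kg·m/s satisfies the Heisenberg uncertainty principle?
Yes, it satisfies the uncertainty principle.

Calculate the product ΔxΔp:
ΔxΔp = (3.770e-09 m) × (8.419e-26 kg·m/s)
ΔxΔp = 3.174e-34 J·s

Compare to the minimum allowed value ℏ/2:
ℏ/2 = 5.273e-35 J·s

Since ΔxΔp = 3.174e-34 J·s ≥ 5.273e-35 J·s = ℏ/2,
the measurement satisfies the uncertainty principle.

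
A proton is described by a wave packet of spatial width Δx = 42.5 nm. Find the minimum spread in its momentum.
1.241 × 10^-27 kg·m/s

For a wave packet, the spatial width Δx and momentum spread Δp are related by the uncertainty principle:
ΔxΔp ≥ ℏ/2

The minimum momentum spread is:
Δp_min = ℏ/(2Δx)
Δp_min = (1.055e-34 J·s) / (2 × 4.250e-08 m)
Δp_min = 1.241e-27 kg·m/s

A wave packet cannot have both a well-defined position and well-defined momentum.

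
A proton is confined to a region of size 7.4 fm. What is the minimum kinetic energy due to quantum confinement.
94.731 keV

Using the uncertainty principle:

1. Position uncertainty: Δx ≈ 7.400e-15 m
2. Minimum momentum uncertainty: Δp = ℏ/(2Δx) = 7.125e-21 kg·m/s
3. Minimum kinetic energy:
   KE = (Δp)²/(2m) = (7.125e-21)²/(2 × 1.673e-27 kg)
   KE = 1.518e-14 J = 94.731 keV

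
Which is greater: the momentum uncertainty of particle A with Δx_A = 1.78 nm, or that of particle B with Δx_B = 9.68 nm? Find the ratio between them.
Particle A has the larger minimum momentum uncertainty, by a factor of 5.44.

For each particle, the minimum momentum uncertainty is Δp_min = ℏ/(2Δx):

Particle A: Δp_A = ℏ/(2×1.780e-09 m) = 2.962e-26 kg·m/s
Particle B: Δp_B = ℏ/(2×9.680e-09 m) = 5.447e-27 kg·m/s

Ratio: Δp_A/Δp_B = 5.44

Since Δp_min ∝ 1/Δx, the particle with smaller position uncertainty (A) has larger momentum uncertainty.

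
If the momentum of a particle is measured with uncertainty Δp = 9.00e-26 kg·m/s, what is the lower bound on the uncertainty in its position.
585.873 pm

Using the Heisenberg uncertainty principle:
ΔxΔp ≥ ℏ/2

The minimum uncertainty in position is:
Δx_min = ℏ/(2Δp)
Δx_min = (1.055e-34 J·s) / (2 × 9.000e-26 kg·m/s)
Δx_min = 5.859e-10 m = 585.873 pm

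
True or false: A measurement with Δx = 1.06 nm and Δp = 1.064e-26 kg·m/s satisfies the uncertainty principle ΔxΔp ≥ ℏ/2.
No, it violates the uncertainty principle (impossible measurement).

Calculate the product ΔxΔp:
ΔxΔp = (1.060e-09 m) × (1.064e-26 kg·m/s)
ΔxΔp = 1.128e-35 J·s

Compare to the minimum allowed value ℏ/2:
ℏ/2 = 5.273e-35 J·s

Since ΔxΔp = 1.128e-35 J·s < 5.273e-35 J·s = ℏ/2,
the measurement violates the uncertainty principle.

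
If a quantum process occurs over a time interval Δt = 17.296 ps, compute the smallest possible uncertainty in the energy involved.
19.028 μeV

Using the energy-time uncertainty principle:
ΔEΔt ≥ ℏ/2

The minimum uncertainty in energy is:
ΔE_min = ℏ/(2Δt)
ΔE_min = (1.055e-34 J·s) / (2 × 1.730e-11 s)
ΔE_min = 3.049e-24 J = 19.028 μeV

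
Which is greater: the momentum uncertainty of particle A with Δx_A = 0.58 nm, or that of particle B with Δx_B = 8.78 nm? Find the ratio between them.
Particle A has the larger minimum momentum uncertainty, by a factor of 15.14.

For each particle, the minimum momentum uncertainty is Δp_min = ℏ/(2Δx):

Particle A: Δp_A = ℏ/(2×5.800e-10 m) = 9.091e-26 kg·m/s
Particle B: Δp_B = ℏ/(2×8.780e-09 m) = 6.006e-27 kg·m/s

Ratio: Δp_A/Δp_B = 15.14

Since Δp_min ∝ 1/Δx, the particle with smaller position uncertainty (A) has larger momentum uncertainty.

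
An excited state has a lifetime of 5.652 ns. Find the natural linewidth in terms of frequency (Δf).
14.080 MHz

Using the energy-time uncertainty principle and E = hf:
ΔEΔt ≥ ℏ/2
hΔf·Δt ≥ ℏ/2

The minimum frequency uncertainty is:
Δf = ℏ/(2hτ) = 1/(4πτ)
Δf = 1/(4π × 5.652e-09 s)
Δf = 1.408e+07 Hz = 14.080 MHz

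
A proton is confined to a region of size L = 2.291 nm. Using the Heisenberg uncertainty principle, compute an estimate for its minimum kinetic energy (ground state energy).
988.335 neV

Using the uncertainty principle to estimate ground state energy:

1. The position uncertainty is approximately the confinement size:
   Δx ≈ L = 2.291e-09 m

2. From ΔxΔp ≥ ℏ/2, the minimum momentum uncertainty is:
   Δp ≈ ℏ/(2L) = 2.302e-26 kg·m/s

3. The kinetic energy is approximately:
   KE ≈ (Δp)²/(2m) = (2.302e-26)²/(2 × 1.673e-27 kg)
   KE ≈ 1.583e-25 J = 988.335 neV

This is an order-of-magnitude estimate of the ground state energy.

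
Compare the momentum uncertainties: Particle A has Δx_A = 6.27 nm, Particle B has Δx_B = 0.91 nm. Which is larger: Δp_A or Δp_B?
Particle B has the larger minimum momentum uncertainty, by a factor of 6.89.

For each particle, the minimum momentum uncertainty is Δp_min = ℏ/(2Δx):

Particle A: Δp_A = ℏ/(2×6.270e-09 m) = 8.410e-27 kg·m/s
Particle B: Δp_B = ℏ/(2×9.100e-10 m) = 5.794e-26 kg·m/s

Ratio: Δp_B/Δp_A = 6.89

Since Δp_min ∝ 1/Δx, the particle with smaller position uncertainty (B) has larger momentum uncertainty.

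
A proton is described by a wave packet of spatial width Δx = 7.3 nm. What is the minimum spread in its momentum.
7.223 × 10^-27 kg·m/s

For a wave packet, the spatial width Δx and momentum spread Δp are related by the uncertainty principle:
ΔxΔp ≥ ℏ/2

The minimum momentum spread is:
Δp_min = ℏ/(2Δx)
Δp_min = (1.055e-34 J·s) / (2 × 7.300e-09 m)
Δp_min = 7.223e-27 kg·m/s

A wave packet cannot have both a well-defined position and well-defined momentum.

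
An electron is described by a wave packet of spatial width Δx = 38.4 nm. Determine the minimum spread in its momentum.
1.373 × 10^-27 kg·m/s

For a wave packet, the spatial width Δx and momentum spread Δp are related by the uncertainty principle:
ΔxΔp ≥ ℏ/2

The minimum momentum spread is:
Δp_min = ℏ/(2Δx)
Δp_min = (1.055e-34 J·s) / (2 × 3.840e-08 m)
Δp_min = 1.373e-27 kg·m/s

A wave packet cannot have both a well-defined position and well-defined momentum.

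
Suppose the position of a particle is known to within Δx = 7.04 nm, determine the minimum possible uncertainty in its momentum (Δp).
7.490 × 10^-27 kg·m/s

Using the Heisenberg uncertainty principle:
ΔxΔp ≥ ℏ/2

The minimum uncertainty in momentum is:
Δp_min = ℏ/(2Δx)
Δp_min = (1.055e-34 J·s) / (2 × 7.040e-09 m)
Δp_min = 7.490e-27 kg·m/s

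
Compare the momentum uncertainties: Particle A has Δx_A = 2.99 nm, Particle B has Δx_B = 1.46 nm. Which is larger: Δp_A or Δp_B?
Particle B has the larger minimum momentum uncertainty, by a factor of 2.05.

For each particle, the minimum momentum uncertainty is Δp_min = ℏ/(2Δx):

Particle A: Δp_A = ℏ/(2×2.990e-09 m) = 1.763e-26 kg·m/s
Particle B: Δp_B = ℏ/(2×1.460e-09 m) = 3.612e-26 kg·m/s

Ratio: Δp_B/Δp_A = 2.05

Since Δp_min ∝ 1/Δx, the particle with smaller position uncertainty (B) has larger momentum uncertainty.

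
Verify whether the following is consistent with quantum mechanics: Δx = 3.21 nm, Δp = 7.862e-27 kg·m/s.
No, it violates the uncertainty principle (impossible measurement).

Calculate the product ΔxΔp:
ΔxΔp = (3.210e-09 m) × (7.862e-27 kg·m/s)
ΔxΔp = 2.524e-35 J·s

Compare to the minimum allowed value ℏ/2:
ℏ/2 = 5.273e-35 J·s

Since ΔxΔp = 2.524e-35 J·s < 5.273e-35 J·s = ℏ/2,
the measurement violates the uncertainty principle.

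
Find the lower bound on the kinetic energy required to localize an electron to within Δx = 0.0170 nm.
32.958 eV

Localizing a particle requires giving it sufficient momentum uncertainty:

1. From uncertainty principle: Δp ≥ ℏ/(2Δx)
   Δp_min = (1.055e-34 J·s) / (2 × 1.700e-11 m)
   Δp_min = 3.102e-24 kg·m/s

2. This momentum uncertainty corresponds to kinetic energy:
   KE ≈ (Δp)²/(2m) = (3.102e-24)²/(2 × 9.109e-31 kg)
   KE = 5.281e-18 J = 32.958 eV

Tighter localization requires more energy.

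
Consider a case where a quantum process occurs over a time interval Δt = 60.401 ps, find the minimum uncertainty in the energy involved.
5.449 μeV

Using the energy-time uncertainty principle:
ΔEΔt ≥ ℏ/2

The minimum uncertainty in energy is:
ΔE_min = ℏ/(2Δt)
ΔE_min = (1.055e-34 J·s) / (2 × 6.040e-11 s)
ΔE_min = 8.730e-25 J = 5.449 μeV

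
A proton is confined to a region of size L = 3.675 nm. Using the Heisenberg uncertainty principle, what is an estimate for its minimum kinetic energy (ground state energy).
384.096 neV

Using the uncertainty principle to estimate ground state energy:

1. The position uncertainty is approximately the confinement size:
   Δx ≈ L = 3.675e-09 m

2. From ΔxΔp ≥ ℏ/2, the minimum momentum uncertainty is:
   Δp ≈ ℏ/(2L) = 1.435e-26 kg·m/s

3. The kinetic energy is approximately:
   KE ≈ (Δp)²/(2m) = (1.435e-26)²/(2 × 1.673e-27 kg)
   KE ≈ 6.154e-26 J = 384.096 neV

This is an order-of-magnitude estimate of the ground state energy.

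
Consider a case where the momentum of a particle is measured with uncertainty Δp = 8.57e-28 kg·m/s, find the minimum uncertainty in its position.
61.527 nm

Using the Heisenberg uncertainty principle:
ΔxΔp ≥ ℏ/2

The minimum uncertainty in position is:
Δx_min = ℏ/(2Δp)
Δx_min = (1.055e-34 J·s) / (2 × 8.570e-28 kg·m/s)
Δx_min = 6.153e-08 m = 61.527 nm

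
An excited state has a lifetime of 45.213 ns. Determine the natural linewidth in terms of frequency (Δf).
1.760 MHz

Using the energy-time uncertainty principle and E = hf:
ΔEΔt ≥ ℏ/2
hΔf·Δt ≥ ℏ/2

The minimum frequency uncertainty is:
Δf = ℏ/(2hτ) = 1/(4πτ)
Δf = 1/(4π × 4.521e-08 s)
Δf = 1.760e+06 Hz = 1.760 MHz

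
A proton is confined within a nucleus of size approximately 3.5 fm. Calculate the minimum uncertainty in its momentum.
1.507 × 10^-20 kg·m/s

Using the Heisenberg uncertainty principle:
ΔxΔp ≥ ℏ/2

With Δx ≈ L = 3.500e-15 m (the confinement size):
Δp_min = ℏ/(2Δx)
Δp_min = (1.055e-34 J·s) / (2 × 3.500e-15 m)
Δp_min = 1.507e-20 kg·m/s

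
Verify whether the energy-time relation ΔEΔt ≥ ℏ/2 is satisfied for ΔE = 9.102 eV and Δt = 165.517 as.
Yes, it satisfies the uncertainty relation.

Calculate the product ΔEΔt:
ΔE = 9.102 eV = 1.458e-18 J
ΔEΔt = (1.458e-18 J) × (1.655e-16 s)
ΔEΔt = 2.414e-34 J·s

Compare to the minimum allowed value ℏ/2:
ℏ/2 = 5.273e-35 J·s

Since ΔEΔt = 2.414e-34 J·s ≥ 5.273e-35 J·s = ℏ/2,
this satisfies the uncertainty relation.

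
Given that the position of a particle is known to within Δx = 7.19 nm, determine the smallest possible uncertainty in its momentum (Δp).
7.334 × 10^-27 kg·m/s

Using the Heisenberg uncertainty principle:
ΔxΔp ≥ ℏ/2

The minimum uncertainty in momentum is:
Δp_min = ℏ/(2Δx)
Δp_min = (1.055e-34 J·s) / (2 × 7.190e-09 m)
Δp_min = 7.334e-27 kg·m/s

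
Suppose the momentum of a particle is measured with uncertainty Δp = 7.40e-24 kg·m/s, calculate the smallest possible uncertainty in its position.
7.125 pm

Using the Heisenberg uncertainty principle:
ΔxΔp ≥ ℏ/2

The minimum uncertainty in position is:
Δx_min = ℏ/(2Δp)
Δx_min = (1.055e-34 J·s) / (2 × 7.400e-24 kg·m/s)
Δx_min = 7.125e-12 m = 7.125 pm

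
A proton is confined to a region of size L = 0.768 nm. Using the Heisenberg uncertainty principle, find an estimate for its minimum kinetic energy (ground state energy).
8.795 μeV

Using the uncertainty principle to estimate ground state energy:

1. The position uncertainty is approximately the confinement size:
   Δx ≈ L = 7.680e-10 m

2. From ΔxΔp ≥ ℏ/2, the minimum momentum uncertainty is:
   Δp ≈ ℏ/(2L) = 6.866e-26 kg·m/s

3. The kinetic energy is approximately:
   KE ≈ (Δp)²/(2m) = (6.866e-26)²/(2 × 1.673e-27 kg)
   KE ≈ 1.409e-24 J = 8.795 μeV

This is an order-of-magnitude estimate of the ground state energy.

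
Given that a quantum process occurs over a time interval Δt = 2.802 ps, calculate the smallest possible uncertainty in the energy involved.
117.454 μeV

Using the energy-time uncertainty principle:
ΔEΔt ≥ ℏ/2

The minimum uncertainty in energy is:
ΔE_min = ℏ/(2Δt)
ΔE_min = (1.055e-34 J·s) / (2 × 2.802e-12 s)
ΔE_min = 1.882e-23 J = 117.454 μeV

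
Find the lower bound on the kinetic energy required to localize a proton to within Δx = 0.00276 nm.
680.983 meV

Localizing a particle requires giving it sufficient momentum uncertainty:

1. From uncertainty principle: Δp ≥ ℏ/(2Δx)
   Δp_min = (1.055e-34 J·s) / (2 × 2.760e-12 m)
   Δp_min = 1.910e-23 kg·m/s

2. This momentum uncertainty corresponds to kinetic energy:
   KE ≈ (Δp)²/(2m) = (1.910e-23)²/(2 × 1.673e-27 kg)
   KE = 1.091e-19 J = 680.983 meV

Tighter localization requires more energy.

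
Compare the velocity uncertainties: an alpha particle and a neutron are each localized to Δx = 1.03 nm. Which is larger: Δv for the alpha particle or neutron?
The neutron has the larger minimum velocity uncertainty, by a ratio of 4.0.

For both particles, Δp_min = ℏ/(2Δx) = 5.119e-26 kg·m/s (same for both).

The velocity uncertainty is Δv = Δp/m:
- alpha particle: Δv = 5.119e-26 / 6.645e-27 = 7.704e+00 m/s = 7.704 m/s
- neutron: Δv = 5.119e-26 / 1.675e-27 = 3.056e+01 m/s = 30.564 m/s

Ratio: 3.056e+01 / 7.704e+00 = 4.0

The lighter particle has larger velocity uncertainty because Δv ∝ 1/m.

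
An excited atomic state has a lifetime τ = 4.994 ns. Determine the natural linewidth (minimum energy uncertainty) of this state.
65.900 neV

Using the energy-time uncertainty principle:
ΔEΔt ≥ ℏ/2

The lifetime τ represents the time uncertainty Δt.
The natural linewidth (minimum energy uncertainty) is:

ΔE = ℏ/(2τ)
ΔE = (1.055e-34 J·s) / (2 × 4.994e-09 s)
ΔE = 1.056e-26 J = 65.900 neV

This natural linewidth limits the precision of spectroscopic measurements.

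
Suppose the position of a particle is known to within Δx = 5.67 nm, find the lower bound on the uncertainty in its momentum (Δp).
9.300 × 10^-27 kg·m/s

Using the Heisenberg uncertainty principle:
ΔxΔp ≥ ℏ/2

The minimum uncertainty in momentum is:
Δp_min = ℏ/(2Δx)
Δp_min = (1.055e-34 J·s) / (2 × 5.670e-09 m)
Δp_min = 9.300e-27 kg·m/s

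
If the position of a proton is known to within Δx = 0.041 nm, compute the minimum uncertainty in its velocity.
768.891 m/s

Using the Heisenberg uncertainty principle and Δp = mΔv:
ΔxΔp ≥ ℏ/2
Δx(mΔv) ≥ ℏ/2

The minimum uncertainty in velocity is:
Δv_min = ℏ/(2mΔx)
Δv_min = (1.055e-34 J·s) / (2 × 1.673e-27 kg × 4.100e-11 m)
Δv_min = 7.689e+02 m/s = 768.891 m/s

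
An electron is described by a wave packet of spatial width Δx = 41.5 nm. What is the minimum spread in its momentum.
1.271 × 10^-27 kg·m/s

For a wave packet, the spatial width Δx and momentum spread Δp are related by the uncertainty principle:
ΔxΔp ≥ ℏ/2

The minimum momentum spread is:
Δp_min = ℏ/(2Δx)
Δp_min = (1.055e-34 J·s) / (2 × 4.150e-08 m)
Δp_min = 1.271e-27 kg·m/s

A wave packet cannot have both a well-defined position and well-defined momentum.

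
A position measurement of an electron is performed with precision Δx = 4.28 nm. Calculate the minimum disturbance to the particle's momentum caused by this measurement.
1.232 × 10^-26 kg·m/s

The uncertainty principle implies that measuring position disturbs momentum:
ΔxΔp ≥ ℏ/2

When we measure position with precision Δx, we necessarily introduce a momentum uncertainty:
Δp ≥ ℏ/(2Δx)
Δp_min = (1.055e-34 J·s) / (2 × 4.280e-09 m)
Δp_min = 1.232e-26 kg·m/s

The more precisely we measure position, the greater the momentum disturbance.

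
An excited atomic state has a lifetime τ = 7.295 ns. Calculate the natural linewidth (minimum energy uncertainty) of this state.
45.114 neV

Using the energy-time uncertainty principle:
ΔEΔt ≥ ℏ/2

The lifetime τ represents the time uncertainty Δt.
The natural linewidth (minimum energy uncertainty) is:

ΔE = ℏ/(2τ)
ΔE = (1.055e-34 J·s) / (2 × 7.295e-09 s)
ΔE = 7.228e-27 J = 45.114 neV

This natural linewidth limits the precision of spectroscopic measurements.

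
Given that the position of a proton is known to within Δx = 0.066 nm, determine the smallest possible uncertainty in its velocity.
477.644 m/s

Using the Heisenberg uncertainty principle and Δp = mΔv:
ΔxΔp ≥ ℏ/2
Δx(mΔv) ≥ ℏ/2

The minimum uncertainty in velocity is:
Δv_min = ℏ/(2mΔx)
Δv_min = (1.055e-34 J·s) / (2 × 1.673e-27 kg × 6.600e-11 m)
Δv_min = 4.776e+02 m/s = 477.644 m/s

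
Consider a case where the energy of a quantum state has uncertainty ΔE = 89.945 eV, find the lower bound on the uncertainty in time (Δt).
3.659 as

Using the energy-time uncertainty principle:
ΔEΔt ≥ ℏ/2

The minimum uncertainty in time is:
Δt_min = ℏ/(2ΔE)
Δt_min = (1.055e-34 J·s) / (2 × 1.441e-17 J)
Δt_min = 3.659e-18 s = 3.659 as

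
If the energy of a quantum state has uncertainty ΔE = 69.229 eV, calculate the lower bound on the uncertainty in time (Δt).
4.754 as

Using the energy-time uncertainty principle:
ΔEΔt ≥ ℏ/2

The minimum uncertainty in time is:
Δt_min = ℏ/(2ΔE)
Δt_min = (1.055e-34 J·s) / (2 × 1.109e-17 J)
Δt_min = 4.754e-18 s = 4.754 as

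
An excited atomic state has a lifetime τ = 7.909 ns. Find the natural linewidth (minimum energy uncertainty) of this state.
41.612 neV

Using the energy-time uncertainty principle:
ΔEΔt ≥ ℏ/2

The lifetime τ represents the time uncertainty Δt.
The natural linewidth (minimum energy uncertainty) is:

ΔE = ℏ/(2τ)
ΔE = (1.055e-34 J·s) / (2 × 7.909e-09 s)
ΔE = 6.667e-27 J = 41.612 neV

This natural linewidth limits the precision of spectroscopic measurements.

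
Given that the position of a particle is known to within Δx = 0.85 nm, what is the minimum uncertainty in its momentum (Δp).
6.203 × 10^-26 kg·m/s

Using the Heisenberg uncertainty principle:
ΔxΔp ≥ ℏ/2

The minimum uncertainty in momentum is:
Δp_min = ℏ/(2Δx)
Δp_min = (1.055e-34 J·s) / (2 × 8.500e-10 m)
Δp_min = 6.203e-26 kg·m/s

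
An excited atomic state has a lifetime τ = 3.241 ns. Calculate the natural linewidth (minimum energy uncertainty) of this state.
101.545 neV

Using the energy-time uncertainty principle:
ΔEΔt ≥ ℏ/2

The lifetime τ represents the time uncertainty Δt.
The natural linewidth (minimum energy uncertainty) is:

ΔE = ℏ/(2τ)
ΔE = (1.055e-34 J·s) / (2 × 3.241e-09 s)
ΔE = 1.627e-26 J = 101.545 neV

This natural linewidth limits the precision of spectroscopic measurements.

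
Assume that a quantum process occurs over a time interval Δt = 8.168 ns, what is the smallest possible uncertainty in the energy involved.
40.292 neV

Using the energy-time uncertainty principle:
ΔEΔt ≥ ℏ/2

The minimum uncertainty in energy is:
ΔE_min = ℏ/(2Δt)
ΔE_min = (1.055e-34 J·s) / (2 × 8.168e-09 s)
ΔE_min = 6.456e-27 J = 40.292 neV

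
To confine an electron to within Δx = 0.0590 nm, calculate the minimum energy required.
2.736 eV

Localizing a particle requires giving it sufficient momentum uncertainty:

1. From uncertainty principle: Δp ≥ ℏ/(2Δx)
   Δp_min = (1.055e-34 J·s) / (2 × 5.900e-11 m)
   Δp_min = 8.937e-25 kg·m/s

2. This momentum uncertainty corresponds to kinetic energy:
   KE ≈ (Δp)²/(2m) = (8.937e-25)²/(2 × 9.109e-31 kg)
   KE = 4.384e-19 J = 2.736 eV

Tighter localization requires more energy.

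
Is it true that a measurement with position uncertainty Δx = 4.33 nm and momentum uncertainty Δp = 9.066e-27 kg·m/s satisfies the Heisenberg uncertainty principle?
No, it violates the uncertainty principle (impossible measurement).

Calculate the product ΔxΔp:
ΔxΔp = (4.330e-09 m) × (9.066e-27 kg·m/s)
ΔxΔp = 3.926e-35 J·s

Compare to the minimum allowed value ℏ/2:
ℏ/2 = 5.273e-35 J·s

Since ΔxΔp = 3.926e-35 J·s < 5.273e-35 J·s = ℏ/2,
the measurement violates the uncertainty principle.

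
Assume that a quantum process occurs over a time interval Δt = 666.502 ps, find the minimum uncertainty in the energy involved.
493.781 neV

Using the energy-time uncertainty principle:
ΔEΔt ≥ ℏ/2

The minimum uncertainty in energy is:
ΔE_min = ℏ/(2Δt)
ΔE_min = (1.055e-34 J·s) / (2 × 6.665e-10 s)
ΔE_min = 7.911e-26 J = 493.781 neV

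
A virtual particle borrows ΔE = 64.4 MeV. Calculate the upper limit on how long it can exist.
5.110 ys

Using the energy-time uncertainty principle:
ΔEΔt ≥ ℏ/2

For a virtual particle borrowing energy ΔE, the maximum lifetime is:
Δt_max = ℏ/(2ΔE)

Converting energy:
ΔE = 64.4 MeV = 1.032e-11 J

Δt_max = (1.055e-34 J·s) / (2 × 1.032e-11 J)
Δt_max = 5.110e-24 s = 5.110 ys

Virtual particles with higher borrowed energy exist for shorter times.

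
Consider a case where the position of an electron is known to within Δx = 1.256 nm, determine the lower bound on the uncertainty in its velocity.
46.086 km/s

Using the Heisenberg uncertainty principle and Δp = mΔv:
ΔxΔp ≥ ℏ/2
Δx(mΔv) ≥ ℏ/2

The minimum uncertainty in velocity is:
Δv_min = ℏ/(2mΔx)
Δv_min = (1.055e-34 J·s) / (2 × 9.109e-31 kg × 1.256e-09 m)
Δv_min = 4.609e+04 m/s = 46.086 km/s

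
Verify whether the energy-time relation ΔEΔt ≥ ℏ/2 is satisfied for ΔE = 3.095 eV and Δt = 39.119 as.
No, it violates the uncertainty relation.

Calculate the product ΔEΔt:
ΔE = 3.095 eV = 4.959e-19 J
ΔEΔt = (4.959e-19 J) × (3.912e-17 s)
ΔEΔt = 1.940e-35 J·s

Compare to the minimum allowed value ℏ/2:
ℏ/2 = 5.273e-35 J·s

Since ΔEΔt = 1.940e-35 J·s < 5.273e-35 J·s = ℏ/2,
this violates the uncertainty relation.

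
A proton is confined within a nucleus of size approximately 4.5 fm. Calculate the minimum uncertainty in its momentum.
1.172 × 10^-20 kg·m/s

Using the Heisenberg uncertainty principle:
ΔxΔp ≥ ℏ/2

With Δx ≈ L = 4.500e-15 m (the confinement size):
Δp_min = ℏ/(2Δx)
Δp_min = (1.055e-34 J·s) / (2 × 4.500e-15 m)
Δp_min = 1.172e-20 kg·m/s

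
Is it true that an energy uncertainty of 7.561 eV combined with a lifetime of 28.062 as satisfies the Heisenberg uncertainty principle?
No, it violates the uncertainty relation.

Calculate the product ΔEΔt:
ΔE = 7.561 eV = 1.211e-18 J
ΔEΔt = (1.211e-18 J) × (2.806e-17 s)
ΔEΔt = 3.399e-35 J·s

Compare to the minimum allowed value ℏ/2:
ℏ/2 = 5.273e-35 J·s

Since ΔEΔt = 3.399e-35 J·s < 5.273e-35 J·s = ℏ/2,
this violates the uncertainty relation.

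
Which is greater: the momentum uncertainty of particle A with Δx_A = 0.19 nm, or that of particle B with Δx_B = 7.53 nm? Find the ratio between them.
Particle A has the larger minimum momentum uncertainty, by a factor of 39.63.

For each particle, the minimum momentum uncertainty is Δp_min = ℏ/(2Δx):

Particle A: Δp_A = ℏ/(2×1.900e-10 m) = 2.775e-25 kg·m/s
Particle B: Δp_B = ℏ/(2×7.530e-09 m) = 7.002e-27 kg·m/s

Ratio: Δp_A/Δp_B = 39.63

Since Δp_min ∝ 1/Δx, the particle with smaller position uncertainty (A) has larger momentum uncertainty.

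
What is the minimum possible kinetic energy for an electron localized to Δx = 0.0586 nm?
2.774 eV

Localizing a particle requires giving it sufficient momentum uncertainty:

1. From uncertainty principle: Δp ≥ ℏ/(2Δx)
   Δp_min = (1.055e-34 J·s) / (2 × 5.860e-11 m)
   Δp_min = 8.998e-25 kg·m/s

2. This momentum uncertainty corresponds to kinetic energy:
   KE ≈ (Δp)²/(2m) = (8.998e-25)²/(2 × 9.109e-31 kg)
   KE = 4.444e-19 J = 2.774 eV

Tighter localization requires more energy.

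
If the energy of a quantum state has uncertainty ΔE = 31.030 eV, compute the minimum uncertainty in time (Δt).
10.606 as

Using the energy-time uncertainty principle:
ΔEΔt ≥ ℏ/2

The minimum uncertainty in time is:
Δt_min = ℏ/(2ΔE)
Δt_min = (1.055e-34 J·s) / (2 × 4.972e-18 J)
Δt_min = 1.061e-17 s = 10.606 as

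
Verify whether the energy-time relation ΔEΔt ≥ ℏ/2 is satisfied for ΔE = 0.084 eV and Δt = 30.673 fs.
Yes, it satisfies the uncertainty relation.

Calculate the product ΔEΔt:
ΔE = 0.084 eV = 1.346e-20 J
ΔEΔt = (1.346e-20 J) × (3.067e-14 s)
ΔEΔt = 4.128e-34 J·s

Compare to the minimum allowed value ℏ/2:
ℏ/2 = 5.273e-35 J·s

Since ΔEΔt = 4.128e-34 J·s ≥ 5.273e-35 J·s = ℏ/2,
this satisfies the uncertainty relation.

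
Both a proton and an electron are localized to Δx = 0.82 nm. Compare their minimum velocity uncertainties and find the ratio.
The electron has the larger minimum velocity uncertainty, by a ratio of 1836.2.

For both particles, Δp_min = ℏ/(2Δx) = 6.430e-26 kg·m/s (same for both).

The velocity uncertainty is Δv = Δp/m:
- proton: Δv = 6.430e-26 / 1.673e-27 = 3.844e+01 m/s = 38.445 m/s
- electron: Δv = 6.430e-26 / 9.109e-31 = 7.059e+04 m/s = 70.590 km/s

Ratio: 7.059e+04 / 3.844e+01 = 1836.2

The lighter particle has larger velocity uncertainty because Δv ∝ 1/m.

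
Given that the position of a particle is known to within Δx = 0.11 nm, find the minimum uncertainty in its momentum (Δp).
4.794 × 10^-25 kg·m/s

Using the Heisenberg uncertainty principle:
ΔxΔp ≥ ℏ/2

The minimum uncertainty in momentum is:
Δp_min = ℏ/(2Δx)
Δp_min = (1.055e-34 J·s) / (2 × 1.100e-10 m)
Δp_min = 4.794e-25 kg·m/s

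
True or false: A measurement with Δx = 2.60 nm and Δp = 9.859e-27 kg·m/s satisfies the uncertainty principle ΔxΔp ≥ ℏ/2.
No, it violates the uncertainty principle (impossible measurement).

Calculate the product ΔxΔp:
ΔxΔp = (2.600e-09 m) × (9.859e-27 kg·m/s)
ΔxΔp = 2.563e-35 J·s

Compare to the minimum allowed value ℏ/2:
ℏ/2 = 5.273e-35 J·s

Since ΔxΔp = 2.563e-35 J·s < 5.273e-35 J·s = ℏ/2,
the measurement violates the uncertainty principle.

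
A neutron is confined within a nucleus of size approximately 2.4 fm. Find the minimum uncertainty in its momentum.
2.197 × 10^-20 kg·m/s

Using the Heisenberg uncertainty principle:
ΔxΔp ≥ ℏ/2

With Δx ≈ L = 2.400e-15 m (the confinement size):
Δp_min = ℏ/(2Δx)
Δp_min = (1.055e-34 J·s) / (2 × 2.400e-15 m)
Δp_min = 2.197e-20 kg·m/s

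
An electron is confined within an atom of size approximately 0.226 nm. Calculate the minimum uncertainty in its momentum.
2.333 × 10^-25 kg·m/s

Using the Heisenberg uncertainty principle:
ΔxΔp ≥ ℏ/2

With Δx ≈ L = 2.260e-10 m (the confinement size):
Δp_min = ℏ/(2Δx)
Δp_min = (1.055e-34 J·s) / (2 × 2.260e-10 m)
Δp_min = 2.333e-25 kg·m/s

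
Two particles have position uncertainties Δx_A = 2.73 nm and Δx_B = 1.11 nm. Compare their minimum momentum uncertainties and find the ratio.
Particle B has the larger minimum momentum uncertainty, by a factor of 2.46.

For each particle, the minimum momentum uncertainty is Δp_min = ℏ/(2Δx):

Particle A: Δp_A = ℏ/(2×2.730e-09 m) = 1.931e-26 kg·m/s
Particle B: Δp_B = ℏ/(2×1.110e-09 m) = 4.750e-26 kg·m/s

Ratio: Δp_B/Δp_A = 2.46

Since Δp_min ∝ 1/Δx, the particle with smaller position uncertainty (B) has larger momentum uncertainty.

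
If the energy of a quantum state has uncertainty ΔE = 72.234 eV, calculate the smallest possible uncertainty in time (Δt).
4.556 as

Using the energy-time uncertainty principle:
ΔEΔt ≥ ℏ/2

The minimum uncertainty in time is:
Δt_min = ℏ/(2ΔE)
Δt_min = (1.055e-34 J·s) / (2 × 1.157e-17 J)
Δt_min = 4.556e-18 s = 4.556 as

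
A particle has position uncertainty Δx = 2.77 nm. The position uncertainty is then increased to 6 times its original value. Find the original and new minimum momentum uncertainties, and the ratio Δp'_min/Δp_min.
Original Δp_min = 1.904 × 10^-26 kg·m/s; new Δp'_min = 3.173 × 10^-27 kg·m/s; ratio Δp'_min/Δp_min = 1/6.

From the uncertainty principle ΔxΔp ≥ ℏ/2, the minimum momentum uncertainty is Δp_min = ℏ/(2Δx).

Original (Δx = 2.77 nm = 2.770e-09 m):
Δp_min = (1.055e-34 J·s)/(2 × 2.770e-09 m) = 1.904e-26 kg·m/s

When Δx → 6Δx:
Δp'_min = ℏ/(2 × 6Δx) = (1/6) × ℏ/(2Δx) = (1/6) × Δp_min
Δp'_min = 1/6 × 1.904e-26 kg·m/s = 3.173e-27 kg·m/s

Since Δp_min ∝ 1/Δx, when Δx is increased to 6 times its original value, Δp_min decreases to 1/6 of its original value.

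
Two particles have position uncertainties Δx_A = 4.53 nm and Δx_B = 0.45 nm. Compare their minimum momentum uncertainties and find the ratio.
Particle B has the larger minimum momentum uncertainty, by a factor of 10.07.

For each particle, the minimum momentum uncertainty is Δp_min = ℏ/(2Δx):

Particle A: Δp_A = ℏ/(2×4.530e-09 m) = 1.164e-26 kg·m/s
Particle B: Δp_B = ℏ/(2×4.500e-10 m) = 1.172e-25 kg·m/s

Ratio: Δp_B/Δp_A = 10.07

Since Δp_min ∝ 1/Δx, the particle with smaller position uncertainty (B) has larger momentum uncertainty.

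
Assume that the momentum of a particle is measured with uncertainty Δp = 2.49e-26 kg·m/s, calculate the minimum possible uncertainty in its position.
2.118 nm

Using the Heisenberg uncertainty principle:
ΔxΔp ≥ ℏ/2

The minimum uncertainty in position is:
Δx_min = ℏ/(2Δp)
Δx_min = (1.055e-34 J·s) / (2 × 2.490e-26 kg·m/s)
Δx_min = 2.118e-09 m = 2.118 nm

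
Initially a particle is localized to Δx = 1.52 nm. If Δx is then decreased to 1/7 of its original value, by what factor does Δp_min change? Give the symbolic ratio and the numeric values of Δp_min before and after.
Original Δp_min = 3.469 × 10^-26 kg·m/s; new Δp'_min = 2.428 × 10^-25 kg·m/s; ratio Δp'_min/Δp_min = 7.

From the uncertainty principle ΔxΔp ≥ ℏ/2, the minimum momentum uncertainty is Δp_min = ℏ/(2Δx).

Original (Δx = 1.52 nm = 1.520e-09 m):
Δp_min = (1.055e-34 J·s)/(2 × 1.520e-09 m) = 3.469e-26 kg·m/s

When Δx → (1/7)Δx:
Δp'_min = ℏ/(2 × (1/7)Δx) = 7 × ℏ/(2Δx) = 7 × Δp_min
Δp'_min = 7 × 3.469e-26 kg·m/s = 2.428e-25 kg·m/s

Since Δp_min ∝ 1/Δx, when Δx is decreased to 1/7 of its original value, Δp_min increases to 7 times its original value.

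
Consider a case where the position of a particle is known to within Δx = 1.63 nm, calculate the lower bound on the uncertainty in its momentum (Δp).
3.235 × 10^-26 kg·m/s

Using the Heisenberg uncertainty principle:
ΔxΔp ≥ ℏ/2

The minimum uncertainty in momentum is:
Δp_min = ℏ/(2Δx)
Δp_min = (1.055e-34 J·s) / (2 × 1.630e-09 m)
Δp_min = 3.235e-26 kg·m/s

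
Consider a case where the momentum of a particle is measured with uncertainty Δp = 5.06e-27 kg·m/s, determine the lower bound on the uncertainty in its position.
10.421 nm

Using the Heisenberg uncertainty principle:
ΔxΔp ≥ ℏ/2

The minimum uncertainty in position is:
Δx_min = ℏ/(2Δp)
Δx_min = (1.055e-34 J·s) / (2 × 5.060e-27 kg·m/s)
Δx_min = 1.042e-08 m = 10.421 nm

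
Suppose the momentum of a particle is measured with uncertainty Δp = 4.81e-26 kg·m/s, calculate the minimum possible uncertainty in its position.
1.096 nm

Using the Heisenberg uncertainty principle:
ΔxΔp ≥ ℏ/2

The minimum uncertainty in position is:
Δx_min = ℏ/(2Δp)
Δx_min = (1.055e-34 J·s) / (2 × 4.810e-26 kg·m/s)
Δx_min = 1.096e-09 m = 1.096 nm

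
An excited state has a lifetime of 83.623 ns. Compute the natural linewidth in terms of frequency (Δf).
951.622 kHz

Using the energy-time uncertainty principle and E = hf:
ΔEΔt ≥ ℏ/2
hΔf·Δt ≥ ℏ/2

The minimum frequency uncertainty is:
Δf = ℏ/(2hτ) = 1/(4πτ)
Δf = 1/(4π × 8.362e-08 s)
Δf = 9.516e+05 Hz = 951.622 kHz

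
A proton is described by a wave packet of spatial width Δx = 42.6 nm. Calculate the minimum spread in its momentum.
1.238 × 10^-27 kg·m/s

For a wave packet, the spatial width Δx and momentum spread Δp are related by the uncertainty principle:
ΔxΔp ≥ ℏ/2

The minimum momentum spread is:
Δp_min = ℏ/(2Δx)
Δp_min = (1.055e-34 J·s) / (2 × 4.260e-08 m)
Δp_min = 1.238e-27 kg·m/s

A wave packet cannot have both a well-defined position and well-defined momentum.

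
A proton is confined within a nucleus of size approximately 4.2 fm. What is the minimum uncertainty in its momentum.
1.255 × 10^-20 kg·m/s

Using the Heisenberg uncertainty principle:
ΔxΔp ≥ ℏ/2

With Δx ≈ L = 4.200e-15 m (the confinement size):
Δp_min = ℏ/(2Δx)
Δp_min = (1.055e-34 J·s) / (2 × 4.200e-15 m)
Δp_min = 1.255e-20 kg·m/s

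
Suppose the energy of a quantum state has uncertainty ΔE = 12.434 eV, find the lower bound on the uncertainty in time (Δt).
26.468 as

Using the energy-time uncertainty principle:
ΔEΔt ≥ ℏ/2

The minimum uncertainty in time is:
Δt_min = ℏ/(2ΔE)
Δt_min = (1.055e-34 J·s) / (2 × 1.992e-18 J)
Δt_min = 2.647e-17 s = 26.468 as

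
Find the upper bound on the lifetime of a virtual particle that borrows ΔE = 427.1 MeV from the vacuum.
7.706 × 10^-25 s

Using the energy-time uncertainty principle:
ΔEΔt ≥ ℏ/2

For a virtual particle borrowing energy ΔE, the maximum lifetime is:
Δt_max = ℏ/(2ΔE)

Converting energy:
ΔE = 427.1 MeV = 6.843e-11 J

Δt_max = (1.055e-34 J·s) / (2 × 6.843e-11 J)
Δt_max = 7.706e-25 s = 7.706 × 10^-25 s

Virtual particles with higher borrowed energy exist for shorter times.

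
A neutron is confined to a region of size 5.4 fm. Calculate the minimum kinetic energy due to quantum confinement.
177.651 keV

Using the uncertainty principle:

1. Position uncertainty: Δx ≈ 5.400e-15 m
2. Minimum momentum uncertainty: Δp = ℏ/(2Δx) = 9.765e-21 kg·m/s
3. Minimum kinetic energy:
   KE = (Δp)²/(2m) = (9.765e-21)²/(2 × 1.675e-27 kg)
   KE = 2.846e-14 J = 177.651 keV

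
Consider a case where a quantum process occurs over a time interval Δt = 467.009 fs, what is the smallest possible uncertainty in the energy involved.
704.710 μeV

Using the energy-time uncertainty principle:
ΔEΔt ≥ ℏ/2

The minimum uncertainty in energy is:
ΔE_min = ℏ/(2Δt)
ΔE_min = (1.055e-34 J·s) / (2 × 4.670e-13 s)
ΔE_min = 1.129e-22 J = 704.710 μeV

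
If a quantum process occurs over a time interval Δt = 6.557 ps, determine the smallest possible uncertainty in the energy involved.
50.192 μeV

Using the energy-time uncertainty principle:
ΔEΔt ≥ ℏ/2

The minimum uncertainty in energy is:
ΔE_min = ℏ/(2Δt)
ΔE_min = (1.055e-34 J·s) / (2 × 6.557e-12 s)
ΔE_min = 8.042e-24 J = 50.192 μeV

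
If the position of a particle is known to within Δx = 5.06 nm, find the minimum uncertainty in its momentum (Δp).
1.042 × 10^-26 kg·m/s

Using the Heisenberg uncertainty principle:
ΔxΔp ≥ ℏ/2

The minimum uncertainty in momentum is:
Δp_min = ℏ/(2Δx)
Δp_min = (1.055e-34 J·s) / (2 × 5.060e-09 m)
Δp_min = 1.042e-26 kg·m/s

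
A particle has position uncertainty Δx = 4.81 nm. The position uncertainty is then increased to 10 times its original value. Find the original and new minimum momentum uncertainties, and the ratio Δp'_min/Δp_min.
Original Δp_min = 1.096 × 10^-26 kg·m/s; new Δp'_min = 1.096 × 10^-27 kg·m/s; ratio Δp'_min/Δp_min = 1/10.

From the uncertainty principle ΔxΔp ≥ ℏ/2, the minimum momentum uncertainty is Δp_min = ℏ/(2Δx).

Original (Δx = 4.81 nm = 4.810e-09 m):
Δp_min = (1.055e-34 J·s)/(2 × 4.810e-09 m) = 1.096e-26 kg·m/s

When Δx → 10Δx:
Δp'_min = ℏ/(2 × 10Δx) = (1/10) × ℏ/(2Δx) = (1/10) × Δp_min
Δp'_min = 1/10 × 1.096e-26 kg·m/s = 1.096e-27 kg·m/s

Since Δp_min ∝ 1/Δx, when Δx is increased to 10 times its original value, Δp_min decreases to 1/10 of its original value.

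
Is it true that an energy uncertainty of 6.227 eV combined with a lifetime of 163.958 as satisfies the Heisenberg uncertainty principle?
Yes, it satisfies the uncertainty relation.

Calculate the product ΔEΔt:
ΔE = 6.227 eV = 9.977e-19 J
ΔEΔt = (9.977e-19 J) × (1.640e-16 s)
ΔEΔt = 1.636e-34 J·s

Compare to the minimum allowed value ℏ/2:
ℏ/2 = 5.273e-35 J·s

Since ΔEΔt = 1.636e-34 J·s ≥ 5.273e-35 J·s = ℏ/2,
this satisfies the uncertainty relation.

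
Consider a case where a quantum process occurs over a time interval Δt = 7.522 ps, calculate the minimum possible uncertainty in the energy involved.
43.752 μeV

Using the energy-time uncertainty principle:
ΔEΔt ≥ ℏ/2

The minimum uncertainty in energy is:
ΔE_min = ℏ/(2Δt)
ΔE_min = (1.055e-34 J·s) / (2 × 7.522e-12 s)
ΔE_min = 7.010e-24 J = 43.752 μeV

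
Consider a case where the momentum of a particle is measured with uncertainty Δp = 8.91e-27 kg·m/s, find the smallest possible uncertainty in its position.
5.918 nm

Using the Heisenberg uncertainty principle:
ΔxΔp ≥ ℏ/2

The minimum uncertainty in position is:
Δx_min = ℏ/(2Δp)
Δx_min = (1.055e-34 J·s) / (2 × 8.910e-27 kg·m/s)
Δx_min = 5.918e-09 m = 5.918 nm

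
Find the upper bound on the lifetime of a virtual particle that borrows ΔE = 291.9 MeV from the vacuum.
1.127 ys

Using the energy-time uncertainty principle:
ΔEΔt ≥ ℏ/2

For a virtual particle borrowing energy ΔE, the maximum lifetime is:
Δt_max = ℏ/(2ΔE)

Converting energy:
ΔE = 291.9 MeV = 4.677e-11 J

Δt_max = (1.055e-34 J·s) / (2 × 4.677e-11 J)
Δt_max = 1.127e-24 s = 1.127 ys

Virtual particles with higher borrowed energy exist for shorter times.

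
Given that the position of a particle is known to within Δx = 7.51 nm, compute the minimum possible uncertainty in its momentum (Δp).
7.021 × 10^-27 kg·m/s

Using the Heisenberg uncertainty principle:
ΔxΔp ≥ ℏ/2

The minimum uncertainty in momentum is:
Δp_min = ℏ/(2Δx)
Δp_min = (1.055e-34 J·s) / (2 × 7.510e-09 m)
Δp_min = 7.021e-27 kg·m/s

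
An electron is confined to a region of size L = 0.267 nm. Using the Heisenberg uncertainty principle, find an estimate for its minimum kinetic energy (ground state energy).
133.610 meV

Using the uncertainty principle to estimate ground state energy:

1. The position uncertainty is approximately the confinement size:
   Δx ≈ L = 2.670e-10 m

2. From ΔxΔp ≥ ℏ/2, the minimum momentum uncertainty is:
   Δp ≈ ℏ/(2L) = 1.975e-25 kg·m/s

3. The kinetic energy is approximately:
   KE ≈ (Δp)²/(2m) = (1.975e-25)²/(2 × 9.109e-31 kg)
   KE ≈ 2.141e-20 J = 133.610 meV

This is an order-of-magnitude estimate of the ground state energy.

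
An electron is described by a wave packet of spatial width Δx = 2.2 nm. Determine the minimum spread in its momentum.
2.397 × 10^-26 kg·m/s

For a wave packet, the spatial width Δx and momentum spread Δp are related by the uncertainty principle:
ΔxΔp ≥ ℏ/2

The minimum momentum spread is:
Δp_min = ℏ/(2Δx)
Δp_min = (1.055e-34 J·s) / (2 × 2.200e-09 m)
Δp_min = 2.397e-26 kg·m/s

A wave packet cannot have both a well-defined position and well-defined momentum.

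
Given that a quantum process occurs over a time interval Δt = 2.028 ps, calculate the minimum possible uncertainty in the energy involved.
162.281 μeV

Using the energy-time uncertainty principle:
ΔEΔt ≥ ℏ/2

The minimum uncertainty in energy is:
ΔE_min = ℏ/(2Δt)
ΔE_min = (1.055e-34 J·s) / (2 × 2.028e-12 s)
ΔE_min = 2.600e-23 J = 162.281 μeV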